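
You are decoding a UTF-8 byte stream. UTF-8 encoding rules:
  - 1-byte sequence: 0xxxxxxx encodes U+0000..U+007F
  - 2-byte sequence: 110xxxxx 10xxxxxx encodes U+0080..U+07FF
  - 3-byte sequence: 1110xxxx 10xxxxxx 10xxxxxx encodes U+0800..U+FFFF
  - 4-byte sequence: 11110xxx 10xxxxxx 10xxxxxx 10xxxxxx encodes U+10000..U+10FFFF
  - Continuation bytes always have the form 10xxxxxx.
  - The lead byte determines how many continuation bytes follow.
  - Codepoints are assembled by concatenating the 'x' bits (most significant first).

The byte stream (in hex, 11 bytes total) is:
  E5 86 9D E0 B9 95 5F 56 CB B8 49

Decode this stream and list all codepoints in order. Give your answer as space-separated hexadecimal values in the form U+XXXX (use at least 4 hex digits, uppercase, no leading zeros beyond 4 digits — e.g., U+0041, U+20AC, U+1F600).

Answer: U+519D U+0E55 U+005F U+0056 U+02F8 U+0049

Derivation:
Byte[0]=E5: 3-byte lead, need 2 cont bytes. acc=0x5
Byte[1]=86: continuation. acc=(acc<<6)|0x06=0x146
Byte[2]=9D: continuation. acc=(acc<<6)|0x1D=0x519D
Completed: cp=U+519D (starts at byte 0)
Byte[3]=E0: 3-byte lead, need 2 cont bytes. acc=0x0
Byte[4]=B9: continuation. acc=(acc<<6)|0x39=0x39
Byte[5]=95: continuation. acc=(acc<<6)|0x15=0xE55
Completed: cp=U+0E55 (starts at byte 3)
Byte[6]=5F: 1-byte ASCII. cp=U+005F
Byte[7]=56: 1-byte ASCII. cp=U+0056
Byte[8]=CB: 2-byte lead, need 1 cont bytes. acc=0xB
Byte[9]=B8: continuation. acc=(acc<<6)|0x38=0x2F8
Completed: cp=U+02F8 (starts at byte 8)
Byte[10]=49: 1-byte ASCII. cp=U+0049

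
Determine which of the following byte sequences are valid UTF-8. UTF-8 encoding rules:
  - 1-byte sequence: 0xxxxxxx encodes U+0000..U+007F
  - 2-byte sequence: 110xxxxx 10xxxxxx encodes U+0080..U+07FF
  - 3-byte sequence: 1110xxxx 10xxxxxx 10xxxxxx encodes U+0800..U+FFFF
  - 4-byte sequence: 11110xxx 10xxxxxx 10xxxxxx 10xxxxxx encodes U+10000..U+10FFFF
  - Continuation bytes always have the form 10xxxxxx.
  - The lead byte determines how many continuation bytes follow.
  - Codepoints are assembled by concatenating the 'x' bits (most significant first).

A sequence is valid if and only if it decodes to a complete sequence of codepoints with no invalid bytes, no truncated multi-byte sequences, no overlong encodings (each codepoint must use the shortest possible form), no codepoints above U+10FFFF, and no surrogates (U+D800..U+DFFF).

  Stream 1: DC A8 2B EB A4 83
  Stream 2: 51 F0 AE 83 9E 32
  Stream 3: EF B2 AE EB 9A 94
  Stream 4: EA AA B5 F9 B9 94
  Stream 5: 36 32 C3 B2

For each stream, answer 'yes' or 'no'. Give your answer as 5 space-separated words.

Stream 1: decodes cleanly. VALID
Stream 2: decodes cleanly. VALID
Stream 3: decodes cleanly. VALID
Stream 4: error at byte offset 3. INVALID
Stream 5: decodes cleanly. VALID

Answer: yes yes yes no yes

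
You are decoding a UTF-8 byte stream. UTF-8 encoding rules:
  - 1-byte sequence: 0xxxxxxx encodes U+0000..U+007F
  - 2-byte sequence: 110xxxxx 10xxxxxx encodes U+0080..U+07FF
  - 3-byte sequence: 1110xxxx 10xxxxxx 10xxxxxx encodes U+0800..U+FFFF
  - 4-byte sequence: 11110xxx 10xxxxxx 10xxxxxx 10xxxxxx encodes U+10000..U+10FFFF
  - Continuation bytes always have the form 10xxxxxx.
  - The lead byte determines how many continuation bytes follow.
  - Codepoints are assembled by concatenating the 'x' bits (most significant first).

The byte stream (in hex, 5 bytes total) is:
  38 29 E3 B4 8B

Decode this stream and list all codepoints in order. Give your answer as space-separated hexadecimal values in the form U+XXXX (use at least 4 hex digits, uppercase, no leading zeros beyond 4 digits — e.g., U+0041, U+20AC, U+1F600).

Byte[0]=38: 1-byte ASCII. cp=U+0038
Byte[1]=29: 1-byte ASCII. cp=U+0029
Byte[2]=E3: 3-byte lead, need 2 cont bytes. acc=0x3
Byte[3]=B4: continuation. acc=(acc<<6)|0x34=0xF4
Byte[4]=8B: continuation. acc=(acc<<6)|0x0B=0x3D0B
Completed: cp=U+3D0B (starts at byte 2)

Answer: U+0038 U+0029 U+3D0B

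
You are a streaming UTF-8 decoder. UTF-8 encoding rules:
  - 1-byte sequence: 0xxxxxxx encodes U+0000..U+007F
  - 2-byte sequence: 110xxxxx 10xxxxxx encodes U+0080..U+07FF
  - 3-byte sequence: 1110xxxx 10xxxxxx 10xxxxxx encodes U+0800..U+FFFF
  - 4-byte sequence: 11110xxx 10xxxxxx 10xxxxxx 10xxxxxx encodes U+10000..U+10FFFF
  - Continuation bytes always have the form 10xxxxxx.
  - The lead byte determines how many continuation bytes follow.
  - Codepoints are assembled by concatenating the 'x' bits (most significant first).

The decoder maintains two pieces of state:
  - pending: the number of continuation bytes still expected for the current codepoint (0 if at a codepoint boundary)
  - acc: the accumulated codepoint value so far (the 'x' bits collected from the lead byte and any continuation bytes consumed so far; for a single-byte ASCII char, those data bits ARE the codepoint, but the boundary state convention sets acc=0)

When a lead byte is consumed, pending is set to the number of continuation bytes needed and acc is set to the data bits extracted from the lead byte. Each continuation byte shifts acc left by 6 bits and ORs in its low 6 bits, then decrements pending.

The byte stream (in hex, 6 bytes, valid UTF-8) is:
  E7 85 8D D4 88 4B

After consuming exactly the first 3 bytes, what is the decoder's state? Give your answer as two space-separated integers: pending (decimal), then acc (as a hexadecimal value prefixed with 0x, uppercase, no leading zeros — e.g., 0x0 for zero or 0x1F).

Byte[0]=E7: 3-byte lead. pending=2, acc=0x7
Byte[1]=85: continuation. acc=(acc<<6)|0x05=0x1C5, pending=1
Byte[2]=8D: continuation. acc=(acc<<6)|0x0D=0x714D, pending=0

Answer: 0 0x714D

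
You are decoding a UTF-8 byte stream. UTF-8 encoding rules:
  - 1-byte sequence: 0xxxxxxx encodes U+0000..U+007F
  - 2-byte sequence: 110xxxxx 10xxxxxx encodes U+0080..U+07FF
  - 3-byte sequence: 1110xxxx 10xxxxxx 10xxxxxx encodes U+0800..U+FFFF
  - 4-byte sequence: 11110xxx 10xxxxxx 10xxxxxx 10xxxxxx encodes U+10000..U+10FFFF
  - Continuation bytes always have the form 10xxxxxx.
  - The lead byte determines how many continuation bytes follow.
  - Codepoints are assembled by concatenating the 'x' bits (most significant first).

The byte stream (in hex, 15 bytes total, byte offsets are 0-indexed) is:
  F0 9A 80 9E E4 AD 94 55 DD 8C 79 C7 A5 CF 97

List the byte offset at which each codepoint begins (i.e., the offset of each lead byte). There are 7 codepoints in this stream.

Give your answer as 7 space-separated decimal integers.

Answer: 0 4 7 8 10 11 13

Derivation:
Byte[0]=F0: 4-byte lead, need 3 cont bytes. acc=0x0
Byte[1]=9A: continuation. acc=(acc<<6)|0x1A=0x1A
Byte[2]=80: continuation. acc=(acc<<6)|0x00=0x680
Byte[3]=9E: continuation. acc=(acc<<6)|0x1E=0x1A01E
Completed: cp=U+1A01E (starts at byte 0)
Byte[4]=E4: 3-byte lead, need 2 cont bytes. acc=0x4
Byte[5]=AD: continuation. acc=(acc<<6)|0x2D=0x12D
Byte[6]=94: continuation. acc=(acc<<6)|0x14=0x4B54
Completed: cp=U+4B54 (starts at byte 4)
Byte[7]=55: 1-byte ASCII. cp=U+0055
Byte[8]=DD: 2-byte lead, need 1 cont bytes. acc=0x1D
Byte[9]=8C: continuation. acc=(acc<<6)|0x0C=0x74C
Completed: cp=U+074C (starts at byte 8)
Byte[10]=79: 1-byte ASCII. cp=U+0079
Byte[11]=C7: 2-byte lead, need 1 cont bytes. acc=0x7
Byte[12]=A5: continuation. acc=(acc<<6)|0x25=0x1E5
Completed: cp=U+01E5 (starts at byte 11)
Byte[13]=CF: 2-byte lead, need 1 cont bytes. acc=0xF
Byte[14]=97: continuation. acc=(acc<<6)|0x17=0x3D7
Completed: cp=U+03D7 (starts at byte 13)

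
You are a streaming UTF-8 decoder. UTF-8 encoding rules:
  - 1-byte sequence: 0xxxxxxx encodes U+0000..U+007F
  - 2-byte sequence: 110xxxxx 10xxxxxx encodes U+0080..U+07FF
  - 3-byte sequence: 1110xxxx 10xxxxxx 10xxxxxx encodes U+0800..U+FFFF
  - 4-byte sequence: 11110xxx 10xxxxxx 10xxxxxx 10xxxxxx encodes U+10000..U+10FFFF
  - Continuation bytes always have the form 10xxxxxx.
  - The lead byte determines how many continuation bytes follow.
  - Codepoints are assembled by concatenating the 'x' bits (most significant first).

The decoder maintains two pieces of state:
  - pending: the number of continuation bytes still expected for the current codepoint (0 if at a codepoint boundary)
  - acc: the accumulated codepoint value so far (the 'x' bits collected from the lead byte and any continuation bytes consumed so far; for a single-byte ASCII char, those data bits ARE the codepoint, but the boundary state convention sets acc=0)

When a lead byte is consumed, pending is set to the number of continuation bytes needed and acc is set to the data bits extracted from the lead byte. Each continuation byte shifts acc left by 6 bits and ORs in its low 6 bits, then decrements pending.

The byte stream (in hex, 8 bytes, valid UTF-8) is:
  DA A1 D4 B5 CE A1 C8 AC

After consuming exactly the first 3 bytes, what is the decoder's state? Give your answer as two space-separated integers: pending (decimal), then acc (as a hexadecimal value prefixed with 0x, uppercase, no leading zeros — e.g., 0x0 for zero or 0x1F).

Byte[0]=DA: 2-byte lead. pending=1, acc=0x1A
Byte[1]=A1: continuation. acc=(acc<<6)|0x21=0x6A1, pending=0
Byte[2]=D4: 2-byte lead. pending=1, acc=0x14

Answer: 1 0x14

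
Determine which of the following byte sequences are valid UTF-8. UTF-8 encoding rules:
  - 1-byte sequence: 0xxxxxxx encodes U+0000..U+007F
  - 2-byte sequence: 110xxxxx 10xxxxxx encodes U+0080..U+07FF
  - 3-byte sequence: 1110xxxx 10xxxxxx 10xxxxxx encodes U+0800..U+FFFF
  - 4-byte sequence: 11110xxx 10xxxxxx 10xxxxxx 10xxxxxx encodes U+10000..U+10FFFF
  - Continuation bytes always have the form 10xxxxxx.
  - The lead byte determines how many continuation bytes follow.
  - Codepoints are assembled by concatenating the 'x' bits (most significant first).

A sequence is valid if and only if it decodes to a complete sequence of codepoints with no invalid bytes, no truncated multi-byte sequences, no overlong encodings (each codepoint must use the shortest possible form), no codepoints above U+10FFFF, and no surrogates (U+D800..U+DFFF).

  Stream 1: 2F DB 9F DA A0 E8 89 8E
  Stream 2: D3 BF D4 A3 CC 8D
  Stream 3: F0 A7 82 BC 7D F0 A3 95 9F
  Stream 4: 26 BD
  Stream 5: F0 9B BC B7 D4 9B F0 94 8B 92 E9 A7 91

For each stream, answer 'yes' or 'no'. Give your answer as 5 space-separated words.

Answer: yes yes yes no yes

Derivation:
Stream 1: decodes cleanly. VALID
Stream 2: decodes cleanly. VALID
Stream 3: decodes cleanly. VALID
Stream 4: error at byte offset 1. INVALID
Stream 5: decodes cleanly. VALID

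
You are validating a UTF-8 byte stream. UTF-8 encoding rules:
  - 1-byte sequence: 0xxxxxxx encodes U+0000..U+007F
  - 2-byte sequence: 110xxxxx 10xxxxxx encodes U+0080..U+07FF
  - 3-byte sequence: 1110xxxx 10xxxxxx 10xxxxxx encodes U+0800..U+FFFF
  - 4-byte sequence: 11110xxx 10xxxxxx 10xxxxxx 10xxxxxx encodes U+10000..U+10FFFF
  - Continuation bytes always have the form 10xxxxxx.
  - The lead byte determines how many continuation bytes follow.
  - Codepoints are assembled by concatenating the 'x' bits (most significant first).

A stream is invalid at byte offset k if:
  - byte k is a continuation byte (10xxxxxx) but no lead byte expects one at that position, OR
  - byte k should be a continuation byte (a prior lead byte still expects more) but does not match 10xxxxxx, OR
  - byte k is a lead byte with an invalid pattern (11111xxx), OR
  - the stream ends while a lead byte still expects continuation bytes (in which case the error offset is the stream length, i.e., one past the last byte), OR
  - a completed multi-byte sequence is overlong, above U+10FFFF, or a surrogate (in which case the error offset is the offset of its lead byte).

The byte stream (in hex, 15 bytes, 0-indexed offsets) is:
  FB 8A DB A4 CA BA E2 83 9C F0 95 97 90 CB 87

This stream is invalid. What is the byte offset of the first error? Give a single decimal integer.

Byte[0]=FB: INVALID lead byte (not 0xxx/110x/1110/11110)

Answer: 0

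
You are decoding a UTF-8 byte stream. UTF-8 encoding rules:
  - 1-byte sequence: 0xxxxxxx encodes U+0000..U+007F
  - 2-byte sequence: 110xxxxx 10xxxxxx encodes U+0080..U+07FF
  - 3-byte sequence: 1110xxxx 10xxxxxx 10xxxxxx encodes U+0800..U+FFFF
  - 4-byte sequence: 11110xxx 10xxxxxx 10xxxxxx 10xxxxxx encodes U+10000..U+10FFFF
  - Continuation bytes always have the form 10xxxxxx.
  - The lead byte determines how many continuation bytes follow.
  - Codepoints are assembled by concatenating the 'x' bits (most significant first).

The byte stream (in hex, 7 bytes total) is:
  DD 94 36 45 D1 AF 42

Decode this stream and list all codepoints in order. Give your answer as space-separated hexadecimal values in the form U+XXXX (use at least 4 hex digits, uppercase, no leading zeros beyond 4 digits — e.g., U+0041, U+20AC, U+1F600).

Byte[0]=DD: 2-byte lead, need 1 cont bytes. acc=0x1D
Byte[1]=94: continuation. acc=(acc<<6)|0x14=0x754
Completed: cp=U+0754 (starts at byte 0)
Byte[2]=36: 1-byte ASCII. cp=U+0036
Byte[3]=45: 1-byte ASCII. cp=U+0045
Byte[4]=D1: 2-byte lead, need 1 cont bytes. acc=0x11
Byte[5]=AF: continuation. acc=(acc<<6)|0x2F=0x46F
Completed: cp=U+046F (starts at byte 4)
Byte[6]=42: 1-byte ASCII. cp=U+0042

Answer: U+0754 U+0036 U+0045 U+046F U+0042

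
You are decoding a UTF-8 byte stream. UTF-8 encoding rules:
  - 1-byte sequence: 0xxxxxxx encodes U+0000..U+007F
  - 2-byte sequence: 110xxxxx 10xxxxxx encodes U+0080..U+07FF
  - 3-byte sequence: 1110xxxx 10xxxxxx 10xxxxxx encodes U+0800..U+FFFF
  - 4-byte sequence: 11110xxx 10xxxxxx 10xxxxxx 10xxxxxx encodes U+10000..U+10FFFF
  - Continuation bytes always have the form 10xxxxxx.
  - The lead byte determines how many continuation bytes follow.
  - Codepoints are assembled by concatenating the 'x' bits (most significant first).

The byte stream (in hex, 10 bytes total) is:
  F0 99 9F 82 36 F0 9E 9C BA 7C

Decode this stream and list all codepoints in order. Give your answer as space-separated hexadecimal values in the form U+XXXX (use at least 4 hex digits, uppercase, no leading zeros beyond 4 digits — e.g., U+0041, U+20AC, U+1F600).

Byte[0]=F0: 4-byte lead, need 3 cont bytes. acc=0x0
Byte[1]=99: continuation. acc=(acc<<6)|0x19=0x19
Byte[2]=9F: continuation. acc=(acc<<6)|0x1F=0x65F
Byte[3]=82: continuation. acc=(acc<<6)|0x02=0x197C2
Completed: cp=U+197C2 (starts at byte 0)
Byte[4]=36: 1-byte ASCII. cp=U+0036
Byte[5]=F0: 4-byte lead, need 3 cont bytes. acc=0x0
Byte[6]=9E: continuation. acc=(acc<<6)|0x1E=0x1E
Byte[7]=9C: continuation. acc=(acc<<6)|0x1C=0x79C
Byte[8]=BA: continuation. acc=(acc<<6)|0x3A=0x1E73A
Completed: cp=U+1E73A (starts at byte 5)
Byte[9]=7C: 1-byte ASCII. cp=U+007C

Answer: U+197C2 U+0036 U+1E73A U+007C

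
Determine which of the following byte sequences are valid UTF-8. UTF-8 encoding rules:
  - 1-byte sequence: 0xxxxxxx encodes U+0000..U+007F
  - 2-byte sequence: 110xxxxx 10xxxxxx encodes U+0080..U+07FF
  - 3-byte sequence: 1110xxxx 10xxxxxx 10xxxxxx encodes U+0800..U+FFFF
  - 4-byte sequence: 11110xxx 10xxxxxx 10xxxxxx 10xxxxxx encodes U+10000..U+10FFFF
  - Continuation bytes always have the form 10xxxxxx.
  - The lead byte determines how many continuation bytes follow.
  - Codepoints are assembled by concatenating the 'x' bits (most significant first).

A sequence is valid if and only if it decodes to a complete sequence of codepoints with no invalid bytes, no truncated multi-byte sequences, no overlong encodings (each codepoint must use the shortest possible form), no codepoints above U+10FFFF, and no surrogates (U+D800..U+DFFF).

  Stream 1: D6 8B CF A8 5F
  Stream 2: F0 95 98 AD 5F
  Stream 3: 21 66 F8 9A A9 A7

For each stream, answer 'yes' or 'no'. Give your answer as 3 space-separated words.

Answer: yes yes no

Derivation:
Stream 1: decodes cleanly. VALID
Stream 2: decodes cleanly. VALID
Stream 3: error at byte offset 2. INVALID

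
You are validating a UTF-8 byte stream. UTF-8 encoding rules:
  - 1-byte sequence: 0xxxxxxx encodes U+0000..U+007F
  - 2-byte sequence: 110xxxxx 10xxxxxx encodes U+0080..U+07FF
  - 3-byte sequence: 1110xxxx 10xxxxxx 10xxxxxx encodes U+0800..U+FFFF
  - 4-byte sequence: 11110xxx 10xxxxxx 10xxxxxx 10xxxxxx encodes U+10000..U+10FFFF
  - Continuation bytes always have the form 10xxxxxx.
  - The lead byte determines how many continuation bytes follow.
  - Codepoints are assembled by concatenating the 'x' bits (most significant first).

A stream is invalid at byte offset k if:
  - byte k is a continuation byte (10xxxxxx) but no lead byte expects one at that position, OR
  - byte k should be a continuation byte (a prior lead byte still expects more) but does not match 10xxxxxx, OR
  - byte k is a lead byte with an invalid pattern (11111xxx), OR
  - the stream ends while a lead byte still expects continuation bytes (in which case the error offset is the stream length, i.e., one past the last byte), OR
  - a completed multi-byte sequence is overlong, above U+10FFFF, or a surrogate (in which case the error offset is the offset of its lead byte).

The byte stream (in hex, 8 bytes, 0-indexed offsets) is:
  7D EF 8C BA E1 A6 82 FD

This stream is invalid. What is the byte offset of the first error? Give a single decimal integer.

Byte[0]=7D: 1-byte ASCII. cp=U+007D
Byte[1]=EF: 3-byte lead, need 2 cont bytes. acc=0xF
Byte[2]=8C: continuation. acc=(acc<<6)|0x0C=0x3CC
Byte[3]=BA: continuation. acc=(acc<<6)|0x3A=0xF33A
Completed: cp=U+F33A (starts at byte 1)
Byte[4]=E1: 3-byte lead, need 2 cont bytes. acc=0x1
Byte[5]=A6: continuation. acc=(acc<<6)|0x26=0x66
Byte[6]=82: continuation. acc=(acc<<6)|0x02=0x1982
Completed: cp=U+1982 (starts at byte 4)
Byte[7]=FD: INVALID lead byte (not 0xxx/110x/1110/11110)

Answer: 7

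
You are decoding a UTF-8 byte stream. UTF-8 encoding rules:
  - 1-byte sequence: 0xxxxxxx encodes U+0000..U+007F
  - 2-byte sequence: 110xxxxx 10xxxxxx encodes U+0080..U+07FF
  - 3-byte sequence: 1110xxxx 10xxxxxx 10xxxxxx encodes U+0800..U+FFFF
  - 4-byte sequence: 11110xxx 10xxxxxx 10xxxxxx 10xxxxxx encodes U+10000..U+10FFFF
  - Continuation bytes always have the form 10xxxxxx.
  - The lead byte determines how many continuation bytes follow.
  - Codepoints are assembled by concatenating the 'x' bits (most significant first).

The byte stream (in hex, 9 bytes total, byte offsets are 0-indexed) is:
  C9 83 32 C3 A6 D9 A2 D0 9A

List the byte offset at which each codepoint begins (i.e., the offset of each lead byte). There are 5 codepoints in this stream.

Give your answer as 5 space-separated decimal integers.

Byte[0]=C9: 2-byte lead, need 1 cont bytes. acc=0x9
Byte[1]=83: continuation. acc=(acc<<6)|0x03=0x243
Completed: cp=U+0243 (starts at byte 0)
Byte[2]=32: 1-byte ASCII. cp=U+0032
Byte[3]=C3: 2-byte lead, need 1 cont bytes. acc=0x3
Byte[4]=A6: continuation. acc=(acc<<6)|0x26=0xE6
Completed: cp=U+00E6 (starts at byte 3)
Byte[5]=D9: 2-byte lead, need 1 cont bytes. acc=0x19
Byte[6]=A2: continuation. acc=(acc<<6)|0x22=0x662
Completed: cp=U+0662 (starts at byte 5)
Byte[7]=D0: 2-byte lead, need 1 cont bytes. acc=0x10
Byte[8]=9A: continuation. acc=(acc<<6)|0x1A=0x41A
Completed: cp=U+041A (starts at byte 7)

Answer: 0 2 3 5 7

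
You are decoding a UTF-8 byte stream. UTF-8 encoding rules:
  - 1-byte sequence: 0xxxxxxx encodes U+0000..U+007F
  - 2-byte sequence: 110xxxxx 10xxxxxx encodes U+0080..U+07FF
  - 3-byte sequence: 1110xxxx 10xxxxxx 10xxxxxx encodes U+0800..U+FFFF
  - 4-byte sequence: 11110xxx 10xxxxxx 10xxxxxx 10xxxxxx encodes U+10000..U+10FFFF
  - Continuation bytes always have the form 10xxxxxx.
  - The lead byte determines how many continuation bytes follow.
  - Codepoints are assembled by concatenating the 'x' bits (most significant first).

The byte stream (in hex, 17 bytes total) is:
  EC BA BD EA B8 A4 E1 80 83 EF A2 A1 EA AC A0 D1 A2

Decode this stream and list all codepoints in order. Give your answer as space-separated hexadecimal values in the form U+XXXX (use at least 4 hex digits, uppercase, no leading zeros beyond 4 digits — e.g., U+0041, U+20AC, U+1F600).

Byte[0]=EC: 3-byte lead, need 2 cont bytes. acc=0xC
Byte[1]=BA: continuation. acc=(acc<<6)|0x3A=0x33A
Byte[2]=BD: continuation. acc=(acc<<6)|0x3D=0xCEBD
Completed: cp=U+CEBD (starts at byte 0)
Byte[3]=EA: 3-byte lead, need 2 cont bytes. acc=0xA
Byte[4]=B8: continuation. acc=(acc<<6)|0x38=0x2B8
Byte[5]=A4: continuation. acc=(acc<<6)|0x24=0xAE24
Completed: cp=U+AE24 (starts at byte 3)
Byte[6]=E1: 3-byte lead, need 2 cont bytes. acc=0x1
Byte[7]=80: continuation. acc=(acc<<6)|0x00=0x40
Byte[8]=83: continuation. acc=(acc<<6)|0x03=0x1003
Completed: cp=U+1003 (starts at byte 6)
Byte[9]=EF: 3-byte lead, need 2 cont bytes. acc=0xF
Byte[10]=A2: continuation. acc=(acc<<6)|0x22=0x3E2
Byte[11]=A1: continuation. acc=(acc<<6)|0x21=0xF8A1
Completed: cp=U+F8A1 (starts at byte 9)
Byte[12]=EA: 3-byte lead, need 2 cont bytes. acc=0xA
Byte[13]=AC: continuation. acc=(acc<<6)|0x2C=0x2AC
Byte[14]=A0: continuation. acc=(acc<<6)|0x20=0xAB20
Completed: cp=U+AB20 (starts at byte 12)
Byte[15]=D1: 2-byte lead, need 1 cont bytes. acc=0x11
Byte[16]=A2: continuation. acc=(acc<<6)|0x22=0x462
Completed: cp=U+0462 (starts at byte 15)

Answer: U+CEBD U+AE24 U+1003 U+F8A1 U+AB20 U+0462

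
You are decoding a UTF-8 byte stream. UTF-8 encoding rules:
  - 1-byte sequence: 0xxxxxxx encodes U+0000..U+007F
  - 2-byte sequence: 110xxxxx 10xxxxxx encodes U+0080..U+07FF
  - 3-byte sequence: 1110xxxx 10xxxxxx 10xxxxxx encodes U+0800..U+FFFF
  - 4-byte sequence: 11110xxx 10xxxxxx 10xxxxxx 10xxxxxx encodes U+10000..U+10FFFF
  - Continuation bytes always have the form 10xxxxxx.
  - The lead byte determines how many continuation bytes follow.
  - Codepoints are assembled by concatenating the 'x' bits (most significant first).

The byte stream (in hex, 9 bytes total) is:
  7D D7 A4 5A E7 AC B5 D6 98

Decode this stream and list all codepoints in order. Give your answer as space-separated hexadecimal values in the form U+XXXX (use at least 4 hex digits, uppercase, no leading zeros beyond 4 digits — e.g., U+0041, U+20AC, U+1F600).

Answer: U+007D U+05E4 U+005A U+7B35 U+0598

Derivation:
Byte[0]=7D: 1-byte ASCII. cp=U+007D
Byte[1]=D7: 2-byte lead, need 1 cont bytes. acc=0x17
Byte[2]=A4: continuation. acc=(acc<<6)|0x24=0x5E4
Completed: cp=U+05E4 (starts at byte 1)
Byte[3]=5A: 1-byte ASCII. cp=U+005A
Byte[4]=E7: 3-byte lead, need 2 cont bytes. acc=0x7
Byte[5]=AC: continuation. acc=(acc<<6)|0x2C=0x1EC
Byte[6]=B5: continuation. acc=(acc<<6)|0x35=0x7B35
Completed: cp=U+7B35 (starts at byte 4)
Byte[7]=D6: 2-byte lead, need 1 cont bytes. acc=0x16
Byte[8]=98: continuation. acc=(acc<<6)|0x18=0x598
Completed: cp=U+0598 (starts at byte 7)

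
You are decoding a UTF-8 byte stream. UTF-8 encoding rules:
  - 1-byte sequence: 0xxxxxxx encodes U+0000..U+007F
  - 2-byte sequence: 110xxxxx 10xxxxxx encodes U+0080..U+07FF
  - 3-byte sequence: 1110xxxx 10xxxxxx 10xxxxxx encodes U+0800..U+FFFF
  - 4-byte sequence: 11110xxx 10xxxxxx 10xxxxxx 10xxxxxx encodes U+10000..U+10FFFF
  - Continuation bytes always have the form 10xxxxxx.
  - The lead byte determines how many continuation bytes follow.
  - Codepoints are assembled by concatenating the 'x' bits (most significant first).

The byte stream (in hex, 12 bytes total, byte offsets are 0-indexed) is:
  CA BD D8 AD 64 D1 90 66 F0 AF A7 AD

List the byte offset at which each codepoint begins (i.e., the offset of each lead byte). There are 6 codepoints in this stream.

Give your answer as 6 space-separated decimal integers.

Answer: 0 2 4 5 7 8

Derivation:
Byte[0]=CA: 2-byte lead, need 1 cont bytes. acc=0xA
Byte[1]=BD: continuation. acc=(acc<<6)|0x3D=0x2BD
Completed: cp=U+02BD (starts at byte 0)
Byte[2]=D8: 2-byte lead, need 1 cont bytes. acc=0x18
Byte[3]=AD: continuation. acc=(acc<<6)|0x2D=0x62D
Completed: cp=U+062D (starts at byte 2)
Byte[4]=64: 1-byte ASCII. cp=U+0064
Byte[5]=D1: 2-byte lead, need 1 cont bytes. acc=0x11
Byte[6]=90: continuation. acc=(acc<<6)|0x10=0x450
Completed: cp=U+0450 (starts at byte 5)
Byte[7]=66: 1-byte ASCII. cp=U+0066
Byte[8]=F0: 4-byte lead, need 3 cont bytes. acc=0x0
Byte[9]=AF: continuation. acc=(acc<<6)|0x2F=0x2F
Byte[10]=A7: continuation. acc=(acc<<6)|0x27=0xBE7
Byte[11]=AD: continuation. acc=(acc<<6)|0x2D=0x2F9ED
Completed: cp=U+2F9ED (starts at byte 8)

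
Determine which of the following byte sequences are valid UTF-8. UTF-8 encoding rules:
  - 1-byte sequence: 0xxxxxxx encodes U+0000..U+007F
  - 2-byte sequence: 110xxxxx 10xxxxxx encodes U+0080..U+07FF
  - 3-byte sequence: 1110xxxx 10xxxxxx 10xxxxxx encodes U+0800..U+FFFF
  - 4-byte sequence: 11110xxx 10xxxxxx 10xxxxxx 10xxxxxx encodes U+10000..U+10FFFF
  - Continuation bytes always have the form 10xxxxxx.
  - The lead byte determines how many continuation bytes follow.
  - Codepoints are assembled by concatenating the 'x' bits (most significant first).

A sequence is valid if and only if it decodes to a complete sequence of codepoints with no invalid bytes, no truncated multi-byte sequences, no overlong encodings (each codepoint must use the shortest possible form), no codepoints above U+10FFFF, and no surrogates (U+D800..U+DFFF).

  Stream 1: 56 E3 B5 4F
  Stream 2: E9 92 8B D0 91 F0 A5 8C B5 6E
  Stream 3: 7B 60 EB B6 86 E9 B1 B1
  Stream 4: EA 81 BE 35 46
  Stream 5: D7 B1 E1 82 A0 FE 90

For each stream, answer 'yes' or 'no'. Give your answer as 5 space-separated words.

Stream 1: error at byte offset 3. INVALID
Stream 2: decodes cleanly. VALID
Stream 3: decodes cleanly. VALID
Stream 4: decodes cleanly. VALID
Stream 5: error at byte offset 5. INVALID

Answer: no yes yes yes no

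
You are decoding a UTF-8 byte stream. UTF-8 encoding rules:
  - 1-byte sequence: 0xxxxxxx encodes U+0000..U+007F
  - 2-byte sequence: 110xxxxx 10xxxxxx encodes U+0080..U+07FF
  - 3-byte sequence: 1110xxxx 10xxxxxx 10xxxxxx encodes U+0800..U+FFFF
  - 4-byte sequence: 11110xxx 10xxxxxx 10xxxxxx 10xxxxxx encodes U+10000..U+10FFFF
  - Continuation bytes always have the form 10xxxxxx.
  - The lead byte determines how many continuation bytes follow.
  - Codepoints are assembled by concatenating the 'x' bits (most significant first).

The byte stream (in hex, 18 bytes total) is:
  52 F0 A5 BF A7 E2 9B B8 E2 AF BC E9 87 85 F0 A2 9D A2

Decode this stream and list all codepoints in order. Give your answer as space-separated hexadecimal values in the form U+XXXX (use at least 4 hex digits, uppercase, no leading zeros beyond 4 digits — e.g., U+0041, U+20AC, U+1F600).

Answer: U+0052 U+25FE7 U+26F8 U+2BFC U+91C5 U+22762

Derivation:
Byte[0]=52: 1-byte ASCII. cp=U+0052
Byte[1]=F0: 4-byte lead, need 3 cont bytes. acc=0x0
Byte[2]=A5: continuation. acc=(acc<<6)|0x25=0x25
Byte[3]=BF: continuation. acc=(acc<<6)|0x3F=0x97F
Byte[4]=A7: continuation. acc=(acc<<6)|0x27=0x25FE7
Completed: cp=U+25FE7 (starts at byte 1)
Byte[5]=E2: 3-byte lead, need 2 cont bytes. acc=0x2
Byte[6]=9B: continuation. acc=(acc<<6)|0x1B=0x9B
Byte[7]=B8: continuation. acc=(acc<<6)|0x38=0x26F8
Completed: cp=U+26F8 (starts at byte 5)
Byte[8]=E2: 3-byte lead, need 2 cont bytes. acc=0x2
Byte[9]=AF: continuation. acc=(acc<<6)|0x2F=0xAF
Byte[10]=BC: continuation. acc=(acc<<6)|0x3C=0x2BFC
Completed: cp=U+2BFC (starts at byte 8)
Byte[11]=E9: 3-byte lead, need 2 cont bytes. acc=0x9
Byte[12]=87: continuation. acc=(acc<<6)|0x07=0x247
Byte[13]=85: continuation. acc=(acc<<6)|0x05=0x91C5
Completed: cp=U+91C5 (starts at byte 11)
Byte[14]=F0: 4-byte lead, need 3 cont bytes. acc=0x0
Byte[15]=A2: continuation. acc=(acc<<6)|0x22=0x22
Byte[16]=9D: continuation. acc=(acc<<6)|0x1D=0x89D
Byte[17]=A2: continuation. acc=(acc<<6)|0x22=0x22762
Completed: cp=U+22762 (starts at byte 14)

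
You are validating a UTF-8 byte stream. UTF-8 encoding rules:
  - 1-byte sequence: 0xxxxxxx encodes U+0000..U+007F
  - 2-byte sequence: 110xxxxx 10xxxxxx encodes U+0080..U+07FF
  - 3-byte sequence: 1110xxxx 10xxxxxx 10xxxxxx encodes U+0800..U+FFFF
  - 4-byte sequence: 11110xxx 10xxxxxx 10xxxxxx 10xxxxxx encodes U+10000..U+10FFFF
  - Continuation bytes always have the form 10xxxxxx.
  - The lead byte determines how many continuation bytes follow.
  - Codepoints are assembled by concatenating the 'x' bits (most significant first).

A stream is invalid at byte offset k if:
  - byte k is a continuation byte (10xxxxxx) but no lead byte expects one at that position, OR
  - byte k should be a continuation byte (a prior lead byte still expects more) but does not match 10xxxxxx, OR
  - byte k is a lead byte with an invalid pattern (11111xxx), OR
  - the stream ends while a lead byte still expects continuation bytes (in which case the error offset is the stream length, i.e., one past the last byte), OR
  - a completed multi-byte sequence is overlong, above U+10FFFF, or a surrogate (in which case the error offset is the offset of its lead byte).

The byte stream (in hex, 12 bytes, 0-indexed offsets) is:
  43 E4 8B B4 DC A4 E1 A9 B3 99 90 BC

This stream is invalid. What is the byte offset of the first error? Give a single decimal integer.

Byte[0]=43: 1-byte ASCII. cp=U+0043
Byte[1]=E4: 3-byte lead, need 2 cont bytes. acc=0x4
Byte[2]=8B: continuation. acc=(acc<<6)|0x0B=0x10B
Byte[3]=B4: continuation. acc=(acc<<6)|0x34=0x42F4
Completed: cp=U+42F4 (starts at byte 1)
Byte[4]=DC: 2-byte lead, need 1 cont bytes. acc=0x1C
Byte[5]=A4: continuation. acc=(acc<<6)|0x24=0x724
Completed: cp=U+0724 (starts at byte 4)
Byte[6]=E1: 3-byte lead, need 2 cont bytes. acc=0x1
Byte[7]=A9: continuation. acc=(acc<<6)|0x29=0x69
Byte[8]=B3: continuation. acc=(acc<<6)|0x33=0x1A73
Completed: cp=U+1A73 (starts at byte 6)
Byte[9]=99: INVALID lead byte (not 0xxx/110x/1110/11110)

Answer: 9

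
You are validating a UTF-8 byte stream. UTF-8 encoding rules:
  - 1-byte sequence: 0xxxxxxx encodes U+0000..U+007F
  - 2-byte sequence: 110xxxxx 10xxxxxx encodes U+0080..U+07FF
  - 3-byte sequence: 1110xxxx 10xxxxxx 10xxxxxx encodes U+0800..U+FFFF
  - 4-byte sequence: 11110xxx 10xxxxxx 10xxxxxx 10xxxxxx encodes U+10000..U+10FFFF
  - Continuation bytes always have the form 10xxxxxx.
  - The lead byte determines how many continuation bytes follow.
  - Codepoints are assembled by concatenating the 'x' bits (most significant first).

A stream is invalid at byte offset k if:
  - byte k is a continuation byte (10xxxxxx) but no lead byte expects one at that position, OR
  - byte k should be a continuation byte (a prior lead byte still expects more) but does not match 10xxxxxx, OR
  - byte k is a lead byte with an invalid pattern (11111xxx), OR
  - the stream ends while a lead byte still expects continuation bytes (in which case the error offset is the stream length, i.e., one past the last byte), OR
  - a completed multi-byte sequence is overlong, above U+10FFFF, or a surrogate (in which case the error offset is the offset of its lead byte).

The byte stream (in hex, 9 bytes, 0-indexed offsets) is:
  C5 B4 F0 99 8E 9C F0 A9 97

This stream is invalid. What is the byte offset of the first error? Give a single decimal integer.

Answer: 9

Derivation:
Byte[0]=C5: 2-byte lead, need 1 cont bytes. acc=0x5
Byte[1]=B4: continuation. acc=(acc<<6)|0x34=0x174
Completed: cp=U+0174 (starts at byte 0)
Byte[2]=F0: 4-byte lead, need 3 cont bytes. acc=0x0
Byte[3]=99: continuation. acc=(acc<<6)|0x19=0x19
Byte[4]=8E: continuation. acc=(acc<<6)|0x0E=0x64E
Byte[5]=9C: continuation. acc=(acc<<6)|0x1C=0x1939C
Completed: cp=U+1939C (starts at byte 2)
Byte[6]=F0: 4-byte lead, need 3 cont bytes. acc=0x0
Byte[7]=A9: continuation. acc=(acc<<6)|0x29=0x29
Byte[8]=97: continuation. acc=(acc<<6)|0x17=0xA57
Byte[9]: stream ended, expected continuation. INVALID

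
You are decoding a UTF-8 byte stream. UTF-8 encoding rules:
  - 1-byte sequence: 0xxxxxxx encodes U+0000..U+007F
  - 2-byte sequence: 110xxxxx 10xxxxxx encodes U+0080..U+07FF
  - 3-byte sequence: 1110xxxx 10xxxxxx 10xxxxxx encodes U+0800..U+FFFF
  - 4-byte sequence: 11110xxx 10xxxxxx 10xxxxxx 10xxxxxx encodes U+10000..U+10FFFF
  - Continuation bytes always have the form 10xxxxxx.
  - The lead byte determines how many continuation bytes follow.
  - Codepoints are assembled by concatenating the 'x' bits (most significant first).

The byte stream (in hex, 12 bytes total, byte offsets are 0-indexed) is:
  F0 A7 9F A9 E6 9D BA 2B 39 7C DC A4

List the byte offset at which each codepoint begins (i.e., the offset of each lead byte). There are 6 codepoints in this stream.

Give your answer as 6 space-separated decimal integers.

Answer: 0 4 7 8 9 10

Derivation:
Byte[0]=F0: 4-byte lead, need 3 cont bytes. acc=0x0
Byte[1]=A7: continuation. acc=(acc<<6)|0x27=0x27
Byte[2]=9F: continuation. acc=(acc<<6)|0x1F=0x9DF
Byte[3]=A9: continuation. acc=(acc<<6)|0x29=0x277E9
Completed: cp=U+277E9 (starts at byte 0)
Byte[4]=E6: 3-byte lead, need 2 cont bytes. acc=0x6
Byte[5]=9D: continuation. acc=(acc<<6)|0x1D=0x19D
Byte[6]=BA: continuation. acc=(acc<<6)|0x3A=0x677A
Completed: cp=U+677A (starts at byte 4)
Byte[7]=2B: 1-byte ASCII. cp=U+002B
Byte[8]=39: 1-byte ASCII. cp=U+0039
Byte[9]=7C: 1-byte ASCII. cp=U+007C
Byte[10]=DC: 2-byte lead, need 1 cont bytes. acc=0x1C
Byte[11]=A4: continuation. acc=(acc<<6)|0x24=0x724
Completed: cp=U+0724 (starts at byte 10)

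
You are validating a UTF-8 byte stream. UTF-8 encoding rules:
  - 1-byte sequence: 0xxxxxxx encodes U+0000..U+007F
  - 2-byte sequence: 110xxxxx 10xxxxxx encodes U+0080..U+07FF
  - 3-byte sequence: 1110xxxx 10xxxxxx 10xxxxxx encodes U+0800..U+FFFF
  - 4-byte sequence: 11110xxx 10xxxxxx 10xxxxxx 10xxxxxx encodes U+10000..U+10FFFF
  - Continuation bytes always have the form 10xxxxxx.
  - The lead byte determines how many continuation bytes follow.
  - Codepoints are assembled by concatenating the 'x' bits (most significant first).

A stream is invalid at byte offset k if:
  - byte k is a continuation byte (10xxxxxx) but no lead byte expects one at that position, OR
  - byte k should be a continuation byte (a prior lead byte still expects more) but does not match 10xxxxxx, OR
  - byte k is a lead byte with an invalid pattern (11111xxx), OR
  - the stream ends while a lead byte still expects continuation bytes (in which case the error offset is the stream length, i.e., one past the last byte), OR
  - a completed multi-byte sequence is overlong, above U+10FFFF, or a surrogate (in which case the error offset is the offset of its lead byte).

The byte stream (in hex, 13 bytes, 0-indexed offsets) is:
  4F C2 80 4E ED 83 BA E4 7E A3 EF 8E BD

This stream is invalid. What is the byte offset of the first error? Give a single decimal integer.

Answer: 8

Derivation:
Byte[0]=4F: 1-byte ASCII. cp=U+004F
Byte[1]=C2: 2-byte lead, need 1 cont bytes. acc=0x2
Byte[2]=80: continuation. acc=(acc<<6)|0x00=0x80
Completed: cp=U+0080 (starts at byte 1)
Byte[3]=4E: 1-byte ASCII. cp=U+004E
Byte[4]=ED: 3-byte lead, need 2 cont bytes. acc=0xD
Byte[5]=83: continuation. acc=(acc<<6)|0x03=0x343
Byte[6]=BA: continuation. acc=(acc<<6)|0x3A=0xD0FA
Completed: cp=U+D0FA (starts at byte 4)
Byte[7]=E4: 3-byte lead, need 2 cont bytes. acc=0x4
Byte[8]=7E: expected 10xxxxxx continuation. INVALID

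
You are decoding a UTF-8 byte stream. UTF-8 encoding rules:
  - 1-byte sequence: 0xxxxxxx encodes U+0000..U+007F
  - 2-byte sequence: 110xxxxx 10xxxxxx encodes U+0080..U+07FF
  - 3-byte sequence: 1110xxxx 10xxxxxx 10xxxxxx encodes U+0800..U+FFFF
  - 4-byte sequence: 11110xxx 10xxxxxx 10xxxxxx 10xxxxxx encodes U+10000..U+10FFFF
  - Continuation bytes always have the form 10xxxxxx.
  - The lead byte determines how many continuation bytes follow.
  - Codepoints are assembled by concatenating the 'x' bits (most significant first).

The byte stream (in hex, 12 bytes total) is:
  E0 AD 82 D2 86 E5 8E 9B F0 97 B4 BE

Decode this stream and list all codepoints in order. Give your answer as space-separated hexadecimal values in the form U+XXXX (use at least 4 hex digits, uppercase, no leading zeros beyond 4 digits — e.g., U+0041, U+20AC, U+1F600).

Answer: U+0B42 U+0486 U+539B U+17D3E

Derivation:
Byte[0]=E0: 3-byte lead, need 2 cont bytes. acc=0x0
Byte[1]=AD: continuation. acc=(acc<<6)|0x2D=0x2D
Byte[2]=82: continuation. acc=(acc<<6)|0x02=0xB42
Completed: cp=U+0B42 (starts at byte 0)
Byte[3]=D2: 2-byte lead, need 1 cont bytes. acc=0x12
Byte[4]=86: continuation. acc=(acc<<6)|0x06=0x486
Completed: cp=U+0486 (starts at byte 3)
Byte[5]=E5: 3-byte lead, need 2 cont bytes. acc=0x5
Byte[6]=8E: continuation. acc=(acc<<6)|0x0E=0x14E
Byte[7]=9B: continuation. acc=(acc<<6)|0x1B=0x539B
Completed: cp=U+539B (starts at byte 5)
Byte[8]=F0: 4-byte lead, need 3 cont bytes. acc=0x0
Byte[9]=97: continuation. acc=(acc<<6)|0x17=0x17
Byte[10]=B4: continuation. acc=(acc<<6)|0x34=0x5F4
Byte[11]=BE: continuation. acc=(acc<<6)|0x3E=0x17D3E
Completed: cp=U+17D3E (starts at byte 8)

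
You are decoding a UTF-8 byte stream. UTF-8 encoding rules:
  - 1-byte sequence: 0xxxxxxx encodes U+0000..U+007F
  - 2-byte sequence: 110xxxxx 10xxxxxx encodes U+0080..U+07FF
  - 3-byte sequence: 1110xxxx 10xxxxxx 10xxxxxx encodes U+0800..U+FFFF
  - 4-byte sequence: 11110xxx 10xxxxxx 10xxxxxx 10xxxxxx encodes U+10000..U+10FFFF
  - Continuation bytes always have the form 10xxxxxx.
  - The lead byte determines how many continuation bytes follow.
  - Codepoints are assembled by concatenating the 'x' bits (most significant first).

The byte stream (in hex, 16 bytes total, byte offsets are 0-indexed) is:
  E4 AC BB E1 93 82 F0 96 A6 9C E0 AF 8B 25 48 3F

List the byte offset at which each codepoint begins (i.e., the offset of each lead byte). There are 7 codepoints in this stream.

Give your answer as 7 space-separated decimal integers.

Answer: 0 3 6 10 13 14 15

Derivation:
Byte[0]=E4: 3-byte lead, need 2 cont bytes. acc=0x4
Byte[1]=AC: continuation. acc=(acc<<6)|0x2C=0x12C
Byte[2]=BB: continuation. acc=(acc<<6)|0x3B=0x4B3B
Completed: cp=U+4B3B (starts at byte 0)
Byte[3]=E1: 3-byte lead, need 2 cont bytes. acc=0x1
Byte[4]=93: continuation. acc=(acc<<6)|0x13=0x53
Byte[5]=82: continuation. acc=(acc<<6)|0x02=0x14C2
Completed: cp=U+14C2 (starts at byte 3)
Byte[6]=F0: 4-byte lead, need 3 cont bytes. acc=0x0
Byte[7]=96: continuation. acc=(acc<<6)|0x16=0x16
Byte[8]=A6: continuation. acc=(acc<<6)|0x26=0x5A6
Byte[9]=9C: continuation. acc=(acc<<6)|0x1C=0x1699C
Completed: cp=U+1699C (starts at byte 6)
Byte[10]=E0: 3-byte lead, need 2 cont bytes. acc=0x0
Byte[11]=AF: continuation. acc=(acc<<6)|0x2F=0x2F
Byte[12]=8B: continuation. acc=(acc<<6)|0x0B=0xBCB
Completed: cp=U+0BCB (starts at byte 10)
Byte[13]=25: 1-byte ASCII. cp=U+0025
Byte[14]=48: 1-byte ASCII. cp=U+0048
Byte[15]=3F: 1-byte ASCII. cp=U+003F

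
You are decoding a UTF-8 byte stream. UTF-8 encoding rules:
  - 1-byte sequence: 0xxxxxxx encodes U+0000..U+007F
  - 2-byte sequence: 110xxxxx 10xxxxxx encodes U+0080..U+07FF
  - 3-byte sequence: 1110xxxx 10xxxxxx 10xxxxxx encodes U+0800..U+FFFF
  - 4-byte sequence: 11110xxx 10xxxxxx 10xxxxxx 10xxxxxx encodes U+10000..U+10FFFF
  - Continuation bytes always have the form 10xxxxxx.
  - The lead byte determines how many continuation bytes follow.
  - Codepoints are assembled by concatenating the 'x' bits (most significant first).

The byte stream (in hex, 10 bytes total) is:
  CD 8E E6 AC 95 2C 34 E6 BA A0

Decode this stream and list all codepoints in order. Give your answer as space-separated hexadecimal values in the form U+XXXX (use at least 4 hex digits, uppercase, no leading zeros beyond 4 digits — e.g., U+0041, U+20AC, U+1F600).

Answer: U+034E U+6B15 U+002C U+0034 U+6EA0

Derivation:
Byte[0]=CD: 2-byte lead, need 1 cont bytes. acc=0xD
Byte[1]=8E: continuation. acc=(acc<<6)|0x0E=0x34E
Completed: cp=U+034E (starts at byte 0)
Byte[2]=E6: 3-byte lead, need 2 cont bytes. acc=0x6
Byte[3]=AC: continuation. acc=(acc<<6)|0x2C=0x1AC
Byte[4]=95: continuation. acc=(acc<<6)|0x15=0x6B15
Completed: cp=U+6B15 (starts at byte 2)
Byte[5]=2C: 1-byte ASCII. cp=U+002C
Byte[6]=34: 1-byte ASCII. cp=U+0034
Byte[7]=E6: 3-byte lead, need 2 cont bytes. acc=0x6
Byte[8]=BA: continuation. acc=(acc<<6)|0x3A=0x1BA
Byte[9]=A0: continuation. acc=(acc<<6)|0x20=0x6EA0
Completed: cp=U+6EA0 (starts at byte 7)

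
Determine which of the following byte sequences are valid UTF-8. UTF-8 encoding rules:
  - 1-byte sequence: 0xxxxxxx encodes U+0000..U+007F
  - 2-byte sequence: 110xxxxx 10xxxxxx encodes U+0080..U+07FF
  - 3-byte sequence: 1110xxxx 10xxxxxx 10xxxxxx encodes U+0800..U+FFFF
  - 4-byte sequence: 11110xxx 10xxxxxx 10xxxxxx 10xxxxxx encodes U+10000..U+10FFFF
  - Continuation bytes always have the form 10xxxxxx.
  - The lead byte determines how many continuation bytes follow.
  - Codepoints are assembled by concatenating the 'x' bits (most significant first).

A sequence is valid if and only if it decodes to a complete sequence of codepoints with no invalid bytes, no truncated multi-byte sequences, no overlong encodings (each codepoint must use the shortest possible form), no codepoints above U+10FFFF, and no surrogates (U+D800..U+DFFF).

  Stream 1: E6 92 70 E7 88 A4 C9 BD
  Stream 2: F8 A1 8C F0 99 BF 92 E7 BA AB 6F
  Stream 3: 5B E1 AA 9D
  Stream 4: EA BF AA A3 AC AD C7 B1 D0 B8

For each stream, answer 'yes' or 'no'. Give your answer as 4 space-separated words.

Stream 1: error at byte offset 2. INVALID
Stream 2: error at byte offset 0. INVALID
Stream 3: decodes cleanly. VALID
Stream 4: error at byte offset 3. INVALID

Answer: no no yes no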